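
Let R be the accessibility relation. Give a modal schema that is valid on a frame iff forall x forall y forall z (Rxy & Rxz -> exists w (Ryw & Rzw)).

The condition is convergence. The .2 schema ◇□p → □◇p defines it.
Suppose ◇□p→□◇p is valid. Take Rxy, Rxz and set V(p)={w : Ryw}. Then □p at y so ◇□p at x, so □◇p at x, so ◇p at z, giving w with Rzw and Ryw.

◇□p → □◇p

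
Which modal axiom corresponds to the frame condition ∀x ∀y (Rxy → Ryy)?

□(□s → s)

A defining formula is □(□s → s) (the T□ axiom).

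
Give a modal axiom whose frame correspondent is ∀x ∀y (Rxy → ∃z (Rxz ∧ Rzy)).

The condition is density. The C4 schema □□r → □r defines it.
Suppose □□r→□r is valid. Take Rxy and set V(r)={w : xR²w}. Then □□r at x, so □r at x, so r at y, i.e. ∃z(Rxz∧Rzy).

□□r → □r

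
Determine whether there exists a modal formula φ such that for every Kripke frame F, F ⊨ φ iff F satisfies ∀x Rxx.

Yes, by □p → p

This is a Sahlqvist condition; the T axiom □p → p defines it.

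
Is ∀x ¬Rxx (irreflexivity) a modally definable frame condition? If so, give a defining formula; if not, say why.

If a class were modally definable it would be closed under surjective bounded morphisms (Goldblatt–Thomason).
The 2-cycle (worlds w0,w1 with w0→w1→w0) is irreflexive, and the map sending every world to a single reflexive point • is a surjective bounded morphism (forth: every edge maps to (•,•); back: every world has a successor). So any modal formula valid on the 2-cycle is also valid on the reflexive point, which is not irreflexive.
So no modal formula (or set of formulas) defines exactly the irreflexive frames.

No — not modally definable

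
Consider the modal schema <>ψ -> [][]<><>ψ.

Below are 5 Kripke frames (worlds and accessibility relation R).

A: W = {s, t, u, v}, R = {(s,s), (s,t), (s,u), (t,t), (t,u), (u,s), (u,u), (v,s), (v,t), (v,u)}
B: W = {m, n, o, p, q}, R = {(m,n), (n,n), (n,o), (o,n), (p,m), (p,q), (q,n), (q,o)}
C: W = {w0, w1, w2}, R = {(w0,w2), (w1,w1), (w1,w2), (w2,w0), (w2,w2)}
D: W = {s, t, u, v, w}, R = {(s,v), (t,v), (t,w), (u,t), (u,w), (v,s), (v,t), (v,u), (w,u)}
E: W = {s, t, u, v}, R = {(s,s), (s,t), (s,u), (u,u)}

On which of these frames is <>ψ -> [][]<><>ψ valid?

This is the axiom for a generalized confluence (Geach) condition; its first-order frame correspondent is forall x forall y forall z ((xRy & x R^2 z) -> exists w (y = w & z R^2 w)).
A: satisfies the condition.
B: fails — pRm, pR²n but no w with m=w and nR²w.
C: fails — w1Rw1, w1R²w0 but no w with w1=w and w0R²w.
D: fails — sRv, sR²s but no w* with v=w* and sR²w*.
E: fails — sRs, sR²t but no w with s=w and tR²w.

A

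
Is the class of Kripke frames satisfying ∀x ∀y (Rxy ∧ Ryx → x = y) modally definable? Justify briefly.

Any modally definable frame class is closed under surjective bounded morphisms.
The 6-cycle (worlds a,b,c,d,e,f with a→b→c→d→e→f→a) is antisymmetric. Sending even-indexed worlds to s and odd-indexed worlds to t is a surjective bounded morphism onto the two-world frame with s↔t, which is not antisymmetric.
So no modal formula (or set of formulas) defines exactly the antisymmetric frames.

No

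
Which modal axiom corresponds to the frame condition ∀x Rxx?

□p → p

This is reflexivity; the standard corresponding axiom is T: □p → p.
Suppose □p→p is valid. At any x set V(p)={w : Rxw}. Then □p holds at x, so p holds at x, i.e. Rxx.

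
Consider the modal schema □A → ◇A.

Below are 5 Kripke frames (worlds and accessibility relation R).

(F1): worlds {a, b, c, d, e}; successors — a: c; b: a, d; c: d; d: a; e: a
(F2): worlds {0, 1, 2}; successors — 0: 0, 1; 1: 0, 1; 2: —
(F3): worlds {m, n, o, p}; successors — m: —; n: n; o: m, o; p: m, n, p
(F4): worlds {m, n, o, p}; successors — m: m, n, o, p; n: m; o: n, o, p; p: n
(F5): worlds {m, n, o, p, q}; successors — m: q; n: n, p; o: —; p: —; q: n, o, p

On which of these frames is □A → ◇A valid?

(F1), (F4)

Frame correspondent (Sahlqvist): ∀x ∃y Rxy — i.e. seriality.
(F1): holds.
(F2): fails — world 2 has no successor.
(F3): fails — world m has no successor.
(F4): holds.
(F5): fails — world o has no successor.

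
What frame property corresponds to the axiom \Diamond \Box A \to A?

symmetry: \forall x \forall y (Rxy \to Ryx)

This is frame-equivalent to A → □◇A (substitute ¬A for A and contrapose).
Suppose A→□◇A is valid. Take Rxy and set V(A)={x}. Then A at x, so □◇A at x, so ◇A at y, so some z with Ryz has A; z=x, i.e. Ryx.
The converse is a direct semantic check.
So the correspondent is symmetry.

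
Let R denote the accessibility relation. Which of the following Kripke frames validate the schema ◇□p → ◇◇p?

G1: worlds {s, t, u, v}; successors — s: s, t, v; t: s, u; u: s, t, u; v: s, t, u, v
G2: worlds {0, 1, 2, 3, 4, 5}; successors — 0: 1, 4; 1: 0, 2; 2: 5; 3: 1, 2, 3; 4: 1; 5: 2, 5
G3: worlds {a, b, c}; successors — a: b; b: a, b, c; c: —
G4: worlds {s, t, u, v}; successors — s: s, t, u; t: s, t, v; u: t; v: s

G1, G2, G4

The schema corresponds to a generalized confluence (Geach) condition: ∀x ∀y (xRy → ∃w (yRw ∧ xR²w)).
G1: satisfies the condition.
G2: satisfies the condition.
G3: fails — bRc but no w with cRw and bR²w.
G4: satisfies the condition.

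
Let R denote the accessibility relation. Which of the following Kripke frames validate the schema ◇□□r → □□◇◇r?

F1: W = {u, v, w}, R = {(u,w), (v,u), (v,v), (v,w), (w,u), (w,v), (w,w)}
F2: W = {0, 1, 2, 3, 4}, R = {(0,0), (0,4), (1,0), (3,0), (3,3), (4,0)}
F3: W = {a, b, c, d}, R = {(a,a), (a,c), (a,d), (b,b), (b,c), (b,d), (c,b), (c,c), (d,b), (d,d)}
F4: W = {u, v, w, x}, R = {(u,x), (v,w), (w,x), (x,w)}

This is the axiom for a generalized confluence (Geach) condition; its first-order frame correspondent is ∀x ∀y ∀z ((xRy ∧ xR²z) → ∃w (yR²w ∧ zR²w)).
F1: ✓.
F2: ✓.
F3: ✓.
F4: fails — uRx, uR²w but no t with xR²t and wR²t.
Valid on: F1, F2, F3.

F1, F2, F3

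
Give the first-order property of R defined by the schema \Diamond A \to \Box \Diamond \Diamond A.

\forall x \forall y \forall z ((xRy \wedge xRz) \to \exists w (y = w \wedge z R^2 w))

This is a Sahlqvist (Geach-type) schema ◇^1□^0A → □^1◇^2A.
First-order correspondent: \forall x \forall y \forall z ((xRy \wedge xRz) \to \exists w (y = w \wedge z R^2 w)).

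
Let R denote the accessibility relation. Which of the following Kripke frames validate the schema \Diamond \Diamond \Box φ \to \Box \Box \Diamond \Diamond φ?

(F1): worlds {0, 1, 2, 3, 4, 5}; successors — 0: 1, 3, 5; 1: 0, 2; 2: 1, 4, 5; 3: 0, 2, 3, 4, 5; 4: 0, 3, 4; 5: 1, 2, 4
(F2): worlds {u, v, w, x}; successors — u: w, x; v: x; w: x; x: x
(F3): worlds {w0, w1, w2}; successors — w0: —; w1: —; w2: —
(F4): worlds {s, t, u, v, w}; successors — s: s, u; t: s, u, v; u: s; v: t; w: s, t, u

(F2), (F3)

Frame correspondent (Sahlqvist): \forall x \forall y \forall z ((x R^2 y \wedge x R^2 z) \to \exists w (yRw \wedge z R^2 w)) — i.e. a generalized confluence (Geach) condition.
(F1): fails — 0R²1, 0R²1 but no w with 1Rw and 1R²w.
(F2): satisfies the condition.
(F3): satisfies the condition.
(F4): fails — vR²v, vR²s but no w* with vRw* and sR²w*.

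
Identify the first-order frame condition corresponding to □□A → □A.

Density

Suppose □□A→□A is valid. Take Rxy and set V(A)={w : xR²w}. Then □□A at x, so □A at x, so A at y, i.e. ∃z(Rxz∧Rzy).
The converse is a direct semantic check.
Frame condition: ∀x ∀y (Rxy → ∃z (Rxz ∧ Rzy)).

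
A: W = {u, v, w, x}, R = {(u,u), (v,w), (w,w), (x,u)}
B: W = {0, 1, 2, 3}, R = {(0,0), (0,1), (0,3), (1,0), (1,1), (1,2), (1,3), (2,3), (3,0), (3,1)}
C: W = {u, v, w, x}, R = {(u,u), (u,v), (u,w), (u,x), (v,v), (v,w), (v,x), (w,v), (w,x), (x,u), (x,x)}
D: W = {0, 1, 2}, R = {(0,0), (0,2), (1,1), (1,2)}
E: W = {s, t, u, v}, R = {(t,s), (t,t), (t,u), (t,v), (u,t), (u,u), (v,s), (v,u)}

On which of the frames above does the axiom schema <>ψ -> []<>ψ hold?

A

The schema corresponds to the Euclidean property: forall x forall y forall z (Rxy & Rxz -> Ryz).
A: ✓.
B: fails — R03 and R03 but not R33.
C: fails — Ruv and Ruu but not Rvu.
D: fails — R02 and R00 but not R20.
E: fails — Rtv and Rtv but not Rvv.
Valid on: A.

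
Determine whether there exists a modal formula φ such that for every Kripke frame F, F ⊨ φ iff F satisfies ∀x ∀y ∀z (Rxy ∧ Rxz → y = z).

Yes: it is partial functionality, defined by the CD schema ◇p → □p.

Yes — defined by ◇p → □p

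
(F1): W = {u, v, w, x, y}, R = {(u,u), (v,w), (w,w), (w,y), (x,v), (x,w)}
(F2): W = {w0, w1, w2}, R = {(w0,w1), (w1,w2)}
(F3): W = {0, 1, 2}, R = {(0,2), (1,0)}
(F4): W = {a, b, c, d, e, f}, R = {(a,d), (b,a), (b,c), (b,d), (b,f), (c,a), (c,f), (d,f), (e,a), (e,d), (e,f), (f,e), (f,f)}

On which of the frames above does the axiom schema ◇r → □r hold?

Frame correspondent (Sahlqvist): ∀x ∀y ∀z (Rxy ∧ Rxz → y = z) — i.e. partial functionality.
(F1): fails — w sees both w and y.
(F2): holds.
(F3): holds.
(F4): fails — b sees both a and c.
Valid on: (F2), (F3).

(F2), (F3)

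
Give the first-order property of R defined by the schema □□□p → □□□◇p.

This is a Sahlqvist (Geach-type) schema ◇^0□^3p → □^3◇^1p.
Minimal-valuation argument: fix x; take any y with xR^0y and any z with xR^3z. Set V(p) to the set of worlds R-reachable from y in exactly 3 steps. Then □^3p holds at y, so the antecedent holds at x; validity forces ◇^1p at z, giving a w with zR^1w and yR^3w.
First-order correspondent: ∀x ∀z (xR³z → ∃w (xR³w ∧ zRw)).

∀x ∀z (xR³z → ∃w (xR³w ∧ zRw))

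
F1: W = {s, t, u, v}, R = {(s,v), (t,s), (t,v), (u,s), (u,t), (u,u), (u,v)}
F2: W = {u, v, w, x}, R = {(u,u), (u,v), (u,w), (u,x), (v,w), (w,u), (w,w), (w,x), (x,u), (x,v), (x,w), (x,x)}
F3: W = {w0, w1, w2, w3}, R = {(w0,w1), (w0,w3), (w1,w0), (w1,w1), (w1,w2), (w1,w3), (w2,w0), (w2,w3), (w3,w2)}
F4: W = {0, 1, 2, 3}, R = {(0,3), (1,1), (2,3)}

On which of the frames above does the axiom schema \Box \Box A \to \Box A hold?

This is the axiom for density; its first-order frame correspondent is \forall x \forall y (Rxy \to \exists z (Rxz \wedge Rzy)).
F1: fails — Rts but no z with Rtz and Rzs.
F2: holds.
F3: fails — Rw3w2 but no z with Rw3z and Rzw2.
F4: fails — R23 but no z with R2z and Rz3.
Valid on: F2.

F2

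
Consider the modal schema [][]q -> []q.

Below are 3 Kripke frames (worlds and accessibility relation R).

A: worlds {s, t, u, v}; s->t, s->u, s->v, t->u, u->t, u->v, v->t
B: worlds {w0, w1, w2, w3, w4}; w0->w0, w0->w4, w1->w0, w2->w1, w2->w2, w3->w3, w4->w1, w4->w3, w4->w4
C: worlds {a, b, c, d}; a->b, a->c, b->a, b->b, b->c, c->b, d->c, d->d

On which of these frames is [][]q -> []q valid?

B, C

Frame correspondent (Sahlqvist): forall x forall y (Rxy -> exists z (Rxz & Rzy)) — i.e. density.
A: fails — Ruv but no z with Ruz and Rzv.
B: holds.
C: holds.
Valid on: B, C.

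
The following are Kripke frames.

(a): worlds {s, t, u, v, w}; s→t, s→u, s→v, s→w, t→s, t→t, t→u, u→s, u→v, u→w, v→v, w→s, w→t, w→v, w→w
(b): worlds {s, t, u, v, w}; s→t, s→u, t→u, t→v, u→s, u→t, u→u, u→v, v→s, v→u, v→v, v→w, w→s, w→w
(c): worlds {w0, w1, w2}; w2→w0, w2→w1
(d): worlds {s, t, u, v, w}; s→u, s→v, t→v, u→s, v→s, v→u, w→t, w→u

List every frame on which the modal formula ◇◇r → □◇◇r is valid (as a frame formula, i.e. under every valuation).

Frame correspondent (Sahlqvist): ∀x ∀y ∀z ((xR²y ∧ xRz) → ∃w (y = w ∧ zR²w)) — i.e. a generalized confluence (Geach) condition.
(a): fails — sR²s, sRv but no w* with s=w* and vR²w*.
(b): fails — uR²w, uRs but no w* with w=w* and sR²w*.
(c): ✓.
(d): fails — sR²s, sRu but no w* with s=w* and uR²w*.
Valid on: (c).

(c)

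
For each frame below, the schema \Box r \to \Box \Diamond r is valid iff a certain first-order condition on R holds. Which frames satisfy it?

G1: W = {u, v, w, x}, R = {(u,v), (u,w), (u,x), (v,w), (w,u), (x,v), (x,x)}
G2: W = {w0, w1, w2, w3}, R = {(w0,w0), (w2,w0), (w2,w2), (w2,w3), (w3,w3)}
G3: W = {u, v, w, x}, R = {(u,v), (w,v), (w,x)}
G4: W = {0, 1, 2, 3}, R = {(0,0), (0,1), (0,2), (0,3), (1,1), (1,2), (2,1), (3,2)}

G2

The schema corresponds to a generalized confluence (Geach) condition: \forall x \forall z (xRz \to \exists w (xRw \wedge zRw)).
G1: fails — uRw but no t with uRt and wRt.
G2: ✓.
G3: fails — uRv but no t with uRt and vRt.
G4: fails — 3R2 but no w with 3Rw and 2Rw.
Valid on: G2.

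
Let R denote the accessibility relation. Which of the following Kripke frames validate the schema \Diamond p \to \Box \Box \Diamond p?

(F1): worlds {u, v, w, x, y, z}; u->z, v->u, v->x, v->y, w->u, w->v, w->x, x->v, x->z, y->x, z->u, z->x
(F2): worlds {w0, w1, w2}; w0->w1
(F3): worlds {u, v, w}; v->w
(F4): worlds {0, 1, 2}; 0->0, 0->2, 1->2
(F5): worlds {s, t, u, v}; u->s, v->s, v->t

(F2), (F3), (F5)

The schema corresponds to a generalized confluence (Geach) condition: \forall x \forall y \forall z ((xRy \wedge x R^2 z) \to \exists w (y = w \wedge zRw)).
(F1): fails — vRu, vR²x but no t with u=t and xRt.
(F2): holds.
(F3): holds.
(F4): fails — 0R0, 0R²2 but no w with 0=w and 2Rw.
(F5): holds.
Valid on: (F2), (F3), (F5).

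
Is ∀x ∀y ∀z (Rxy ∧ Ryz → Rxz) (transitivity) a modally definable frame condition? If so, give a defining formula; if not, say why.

Yes — defined by □p → □□p

Yes: it is transitivity, defined by the 4 schema □p → □□p.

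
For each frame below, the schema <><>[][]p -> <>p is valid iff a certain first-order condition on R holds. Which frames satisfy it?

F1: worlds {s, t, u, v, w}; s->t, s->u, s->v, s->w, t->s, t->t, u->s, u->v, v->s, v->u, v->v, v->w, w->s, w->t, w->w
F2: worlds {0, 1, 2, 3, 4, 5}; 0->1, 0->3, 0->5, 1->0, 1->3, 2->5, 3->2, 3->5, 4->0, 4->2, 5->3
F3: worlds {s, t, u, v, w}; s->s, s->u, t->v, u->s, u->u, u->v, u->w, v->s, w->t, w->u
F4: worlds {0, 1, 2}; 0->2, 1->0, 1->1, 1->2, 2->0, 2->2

This is the axiom for a generalized confluence (Geach) condition; its first-order frame correspondent is forall x forall y (x R^2 y -> exists w (y R^2 w & xRw)).
F1: ✓.
F2: fails — 1R²5 but no w with 5R²w and 1Rw.
F3: ✓.
F4: ✓.

F1, F3, F4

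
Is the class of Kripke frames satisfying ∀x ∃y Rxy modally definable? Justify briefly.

The condition is seriality. A defining modal formula is □q → ◇q.
Suppose □q→◇q is valid. At any x set V(q)=W. Then □q at x, so ◇q at x, so x has a successor.

Yes — defined by □q → ◇q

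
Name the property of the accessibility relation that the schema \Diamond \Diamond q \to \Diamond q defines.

This schema is equivalent to the 4 axiom □q → □□q.
It corresponds to transitivity: \forall x \forall y \forall z (Rxy \wedge Ryz \to Rxz).

Transitivity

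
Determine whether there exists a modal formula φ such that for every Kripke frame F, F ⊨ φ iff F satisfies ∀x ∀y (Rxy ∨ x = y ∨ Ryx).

Modal frame validity is preserved under disjoint unions.
Take 4 disjoint single-world reflexive frames: each is trivially connected, but their disjoint union has 4 worlds with no edge between distinct components, so it is not connected.
So the class is not modally definable.

Not modally definable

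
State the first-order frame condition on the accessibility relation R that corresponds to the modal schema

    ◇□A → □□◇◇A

This is a Sahlqvist (Geach-type) schema ◇^1□^1A → □^2◇^2A.
Minimal-valuation argument: fix x; take any y with xR^1y and any z with xR^2z. Set V(A) to the set of worlds R-reachable from y in exactly 1 step. Then □^1A holds at y, so the antecedent holds at x; validity forces ◇^2A at z, giving a w with zR^2w and yR^1w.
First-order correspondent: ∀x ∀y ∀z ((xRy ∧ xR²z) → ∃w (yRw ∧ zR²w)).

∀x ∀y ∀z ((xRy ∧ xR²z) → ∃w (yRw ∧ zR²w))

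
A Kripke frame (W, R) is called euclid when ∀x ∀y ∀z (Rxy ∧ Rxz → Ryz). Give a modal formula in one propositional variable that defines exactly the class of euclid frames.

This is the Euclidean property; the standard corresponding axiom is 5: ◇p → □◇p.

◇p → □◇p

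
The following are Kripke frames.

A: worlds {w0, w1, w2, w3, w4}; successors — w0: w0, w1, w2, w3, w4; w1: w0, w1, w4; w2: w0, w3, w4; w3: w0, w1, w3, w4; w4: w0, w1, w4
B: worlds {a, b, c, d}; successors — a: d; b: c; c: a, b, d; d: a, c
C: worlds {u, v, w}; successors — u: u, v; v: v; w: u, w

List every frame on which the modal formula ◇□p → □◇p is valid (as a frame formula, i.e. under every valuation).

A, C

The schema corresponds to convergence: ∀x ∀y ∀z (Rxy ∧ Rxz → ∃w (Ryw ∧ Rzw)).
A: satisfies the condition.
B: fails — Rcd and Rca but d and a have no common successor.
C: satisfies the condition.
Valid on: A, C.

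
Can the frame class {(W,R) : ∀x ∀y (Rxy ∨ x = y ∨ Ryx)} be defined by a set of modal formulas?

No

If a class were modally definable it would be closed under disjoint unions (Goldblatt–Thomason).
Take 4 disjoint single-world reflexive frames: each is trivially connected, but their disjoint union has 4 worlds with no edge between distinct components, so it is not connected.
Hence connectedness of R is not modally definable.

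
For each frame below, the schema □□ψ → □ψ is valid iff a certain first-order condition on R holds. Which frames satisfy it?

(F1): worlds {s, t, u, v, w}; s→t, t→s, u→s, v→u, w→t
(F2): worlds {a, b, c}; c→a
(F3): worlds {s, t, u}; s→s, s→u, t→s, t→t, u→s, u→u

(F3)

Frame correspondent (Sahlqvist): ∀x ∀y (Rxy → ∃z (Rxz ∧ Rzy)) — i.e. density.
(F1): fails — Rwt but no z with Rwz and Rzt.
(F2): fails — Rca but no z with Rcz and Rza.
(F3): satisfies the condition.
Valid on: (F3).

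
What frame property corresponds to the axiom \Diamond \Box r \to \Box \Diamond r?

Suppose ◇□r→□◇r is valid. Take Rxy, Rxz and set V(r)={w : Ryw}. Then □r at y so ◇□r at x, so □◇r at x, so ◇r at z, giving w with Rzw and Ryw.

Convergence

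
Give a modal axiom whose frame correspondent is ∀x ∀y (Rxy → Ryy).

This is shift-reflexivity; the standard corresponding axiom is T□: □(□r → r).
Suppose □(□r→r) is valid. Take Rxy and set V(r)={w : Ryw}. Then at y, □r holds; since □(□r→r) at x, □r→r at y, so r at y, i.e. Ryy.

□(□r → r)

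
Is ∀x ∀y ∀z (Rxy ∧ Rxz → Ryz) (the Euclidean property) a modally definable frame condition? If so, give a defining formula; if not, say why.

This is a Sahlqvist condition; the 5 axiom ◇q → □◇q defines it.
Suppose ◇q→□◇q is valid. Take Rxy, Rxz and set V(q)={y}. Then ◇q at x, so □◇q at x, so ◇q at z, so some w with Rzw has q; w=y, i.e. Rzy. By symmetry of the argument, Ryz.

Definable; ◇q → □◇q defines it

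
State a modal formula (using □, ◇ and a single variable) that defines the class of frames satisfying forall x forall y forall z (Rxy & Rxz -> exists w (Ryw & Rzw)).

◇□ψ → □◇ψ

This is convergence; the standard corresponding axiom is .2: ◇□ψ → □◇ψ.
Suppose ◇□ψ→□◇ψ is valid. Take Rxy, Rxz and set V(ψ)={w : Ryw}. Then □ψ at y so ◇□ψ at x, so □◇ψ at x, so ◇ψ at z, giving w with Rzw and Ryw.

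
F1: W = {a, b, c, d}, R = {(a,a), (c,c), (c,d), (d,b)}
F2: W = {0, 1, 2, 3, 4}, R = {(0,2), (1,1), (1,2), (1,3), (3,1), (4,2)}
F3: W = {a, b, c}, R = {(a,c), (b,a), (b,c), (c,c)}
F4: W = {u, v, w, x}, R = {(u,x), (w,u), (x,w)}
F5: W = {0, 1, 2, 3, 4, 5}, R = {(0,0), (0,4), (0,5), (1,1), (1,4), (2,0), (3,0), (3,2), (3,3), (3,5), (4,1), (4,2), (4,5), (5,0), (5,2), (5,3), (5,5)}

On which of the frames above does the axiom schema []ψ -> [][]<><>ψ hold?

The schema corresponds to a generalized confluence (Geach) condition: forall x forall z (x R^2 z -> exists w (xRw & z R^2 w)).
F1: fails — cR²b but no w with cRw and bR²w.
F2: fails — 1R²2 but no w with 1Rw and 2R²w.
F3: holds.
F4: holds.
F5: holds.
Valid on: F3, F4, F5.

F3, F4, F5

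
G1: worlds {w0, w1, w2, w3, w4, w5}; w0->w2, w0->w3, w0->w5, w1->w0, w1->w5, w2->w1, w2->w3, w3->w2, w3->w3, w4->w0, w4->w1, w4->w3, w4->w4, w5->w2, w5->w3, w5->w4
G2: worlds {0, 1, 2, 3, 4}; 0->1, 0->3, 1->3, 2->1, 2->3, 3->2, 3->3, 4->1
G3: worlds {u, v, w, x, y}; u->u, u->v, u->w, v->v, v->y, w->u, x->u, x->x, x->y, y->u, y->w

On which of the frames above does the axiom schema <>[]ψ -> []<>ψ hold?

G2

The schema corresponds to convergence: forall x forall y forall z (Rxy & Rxz -> exists w (Ryw & Rzw)).
G1: fails — Rw2w1 and Rw2w3 but w1 and w3 have no common successor.
G2: satisfies the condition.
G3: fails — Ruv and Ruw but v and w have no common successor.
Valid on: G2.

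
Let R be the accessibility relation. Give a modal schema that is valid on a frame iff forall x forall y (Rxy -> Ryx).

This is symmetry; the standard corresponding axiom is B: ψ → □◇ψ.

ψ → □◇ψ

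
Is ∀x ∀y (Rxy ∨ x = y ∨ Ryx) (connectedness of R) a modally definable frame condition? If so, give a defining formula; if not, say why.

No

If a class were modally definable it would be closed under disjoint unions (Goldblatt–Thomason).
Take 2 disjoint single-world reflexive frames: each is trivially connected, but their disjoint union has 2 worlds with no edge between distinct components, so it is not connected.
So no modal formula (or set of formulas) defines exactly the connected frames.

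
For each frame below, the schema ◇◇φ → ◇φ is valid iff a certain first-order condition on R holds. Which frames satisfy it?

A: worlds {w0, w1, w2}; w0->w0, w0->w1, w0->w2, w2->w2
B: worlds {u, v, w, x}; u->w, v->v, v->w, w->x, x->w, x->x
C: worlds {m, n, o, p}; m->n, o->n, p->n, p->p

Frame correspondent (Sahlqvist): ∀x ∀y ∀z (Rxy ∧ Ryz → Rxz) — i.e. transitivity.
A: condition met.
B: fails — Ruw and Rwx but not Rux.
C: condition met.
Valid on: A, C.

A, C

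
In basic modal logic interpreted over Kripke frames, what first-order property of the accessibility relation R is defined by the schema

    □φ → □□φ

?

Suppose □φ→□□φ is valid. Take Rxy, Ryz and set V(φ)={w : Rxw}. Then □φ at x, so □□φ at x, so □φ at y, so φ at z, i.e. Rxz.

Transitivity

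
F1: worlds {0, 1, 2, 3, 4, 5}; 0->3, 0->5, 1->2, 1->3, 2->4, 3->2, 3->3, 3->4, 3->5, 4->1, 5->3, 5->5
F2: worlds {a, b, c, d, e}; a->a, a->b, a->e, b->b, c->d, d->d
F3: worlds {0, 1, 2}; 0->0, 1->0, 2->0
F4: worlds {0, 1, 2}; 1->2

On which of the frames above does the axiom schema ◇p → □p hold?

The schema corresponds to partial functionality: ∀x ∀y ∀z (Rxy ∧ Rxz → y = z).
F1: fails — 0 sees both 3 and 5.
F2: fails — a sees both a and b.
F3: condition met.
F4: condition met.
Valid on: F3, F4.

F3, F4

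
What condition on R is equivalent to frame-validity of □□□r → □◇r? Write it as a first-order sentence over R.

∀x ∀z (xRz → ∃w (xR³w ∧ zRw))

This is a Sahlqvist (Geach-type) schema ◇^0□^3r → □^1◇^1r.
Minimal-valuation argument: fix x; take any y with xR^0y and any z with xR^1z. Set V(r) to the set of worlds R-reachable from y in exactly 3 steps. Then □^3r holds at y, so the antecedent holds at x; validity forces ◇^1r at z, giving a w with zR^1w and yR^3w.
First-order correspondent: ∀x ∀z (xRz → ∃w (xR³w ∧ zRw)).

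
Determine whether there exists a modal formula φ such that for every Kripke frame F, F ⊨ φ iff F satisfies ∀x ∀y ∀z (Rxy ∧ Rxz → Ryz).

The condition is the Euclidean property. A defining modal formula is ◇p → □◇p.
Suppose ◇p→□◇p is valid. Take Rxy, Rxz and set V(p)={y}. Then ◇p at x, so □◇p at x, so ◇p at z, so some w with Rzw has p; w=y, i.e. Rzy. By symmetry of the argument, Ryz.

Definable; ◇p → □◇p defines it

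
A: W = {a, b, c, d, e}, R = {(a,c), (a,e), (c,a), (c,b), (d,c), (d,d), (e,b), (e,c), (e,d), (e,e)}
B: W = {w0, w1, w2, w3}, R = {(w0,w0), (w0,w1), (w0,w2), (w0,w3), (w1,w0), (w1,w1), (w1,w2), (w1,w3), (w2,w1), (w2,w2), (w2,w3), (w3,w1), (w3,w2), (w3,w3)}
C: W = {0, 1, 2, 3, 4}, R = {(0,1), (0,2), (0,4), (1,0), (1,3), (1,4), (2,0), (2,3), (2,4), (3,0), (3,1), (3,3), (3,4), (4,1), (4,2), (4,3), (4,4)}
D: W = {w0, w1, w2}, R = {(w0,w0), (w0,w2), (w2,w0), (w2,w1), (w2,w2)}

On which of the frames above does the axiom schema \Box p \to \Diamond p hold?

B, C

Frame correspondent (Sahlqvist): \forall x \exists y Rxy — i.e. seriality.
A: fails — world b has no successor.
B: condition met.
C: condition met.
D: fails — world w1 has no successor.
Valid on: B, C.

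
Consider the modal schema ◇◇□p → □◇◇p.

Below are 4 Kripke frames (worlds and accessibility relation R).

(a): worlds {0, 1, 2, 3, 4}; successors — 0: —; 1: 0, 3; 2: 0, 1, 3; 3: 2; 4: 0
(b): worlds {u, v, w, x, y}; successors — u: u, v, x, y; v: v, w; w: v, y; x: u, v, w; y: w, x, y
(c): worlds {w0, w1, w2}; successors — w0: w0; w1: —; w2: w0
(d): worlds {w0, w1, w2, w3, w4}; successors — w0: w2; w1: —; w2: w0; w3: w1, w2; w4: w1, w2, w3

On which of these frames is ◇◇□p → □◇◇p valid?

This is the axiom for a generalized confluence (Geach) condition; its first-order frame correspondent is ∀x ∀y ∀z ((xR²y ∧ xRz) → ∃w (yRw ∧ zR²w)).
(a): fails — 1R²2, 1R0 but no w with 2Rw and 0R²w.
(b): ✓.
(c): ✓.
(d): fails — w3R²w0, w3Rw1 but no w with w0Rw and w1R²w.

(b), (c)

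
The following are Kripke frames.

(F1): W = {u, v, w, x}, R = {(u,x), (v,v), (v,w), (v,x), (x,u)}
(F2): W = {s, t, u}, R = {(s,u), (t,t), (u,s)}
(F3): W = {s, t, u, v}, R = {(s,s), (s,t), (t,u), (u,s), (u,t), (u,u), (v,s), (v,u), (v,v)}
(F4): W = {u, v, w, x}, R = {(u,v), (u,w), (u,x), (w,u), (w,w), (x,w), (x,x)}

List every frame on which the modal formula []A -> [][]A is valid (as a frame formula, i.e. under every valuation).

This is the axiom for transitivity; its first-order frame correspondent is forall x forall y forall z (Rxy & Ryz -> Rxz).
(F1): fails — Rvx and Rxu but not Rvu.
(F2): fails — Rsu and Rus but not Rss.
(F3): fails — Rvu and Rut but not Rvt.
(F4): fails — Rxw and Rwu but not Rxu.
Valid on no frame.

none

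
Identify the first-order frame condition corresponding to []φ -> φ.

Suppose □φ→φ is valid. At any x set V(φ)={w : Rxw}. Then □φ holds at x, so φ holds at x, i.e. Rxx.

Reflexivity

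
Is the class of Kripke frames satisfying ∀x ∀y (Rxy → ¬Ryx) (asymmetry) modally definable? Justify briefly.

Not definable by any modal formula

Any modally definable frame class is closed under surjective bounded morphisms.
The 5-cycle (worlds a,b,c,d,e with a→b→c→d→e→a) is asymmetric. Mapping every world to a single reflexive point • is a surjective bounded morphism, and the reflexive point is not asymmetric (R•• but asymmetry requires ¬R••).
So no modal formula (or set of formulas) defines exactly the asymmetric frames.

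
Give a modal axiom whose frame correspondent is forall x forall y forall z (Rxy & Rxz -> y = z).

◇r → □r

The condition is partial functionality. The CD schema ◇r → □r defines it.
Suppose ◇r→□r is valid. Take Rxy, Rxz and set V(r)={y}. Then ◇r at x, so □r at x, so r at z, i.e. z=y.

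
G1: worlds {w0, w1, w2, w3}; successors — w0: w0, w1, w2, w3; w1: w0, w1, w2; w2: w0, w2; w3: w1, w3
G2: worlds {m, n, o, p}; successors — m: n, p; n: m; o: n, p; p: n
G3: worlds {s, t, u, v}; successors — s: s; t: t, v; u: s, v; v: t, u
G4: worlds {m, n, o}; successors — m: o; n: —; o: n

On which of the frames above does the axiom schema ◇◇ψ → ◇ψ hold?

Frame correspondent (Sahlqvist): ∀x ∀y (xR²y → ∃w (y = w ∧ xRw)) — i.e. a generalized confluence (Geach) condition.
G1: fails — w1R²w3 but no w with w3=w and w1Rw.
G2: fails — mR²m but no w with m=w and mRw.
G3: fails — tR²u but no w with u=w and tRw.
G4: fails — mR²n but no w with n=w and mRw.

none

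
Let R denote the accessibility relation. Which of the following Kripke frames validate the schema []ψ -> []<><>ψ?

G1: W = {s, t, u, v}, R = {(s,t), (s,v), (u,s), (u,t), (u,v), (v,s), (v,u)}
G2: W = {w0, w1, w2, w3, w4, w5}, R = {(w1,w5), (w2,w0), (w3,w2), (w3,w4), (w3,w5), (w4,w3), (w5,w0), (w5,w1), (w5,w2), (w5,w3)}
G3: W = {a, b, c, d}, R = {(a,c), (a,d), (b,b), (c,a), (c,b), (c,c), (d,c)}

G3

This is the axiom for a generalized confluence (Geach) condition; its first-order frame correspondent is forall x forall z (xRz -> exists w (xRw & z R^2 w)).
G1: fails — sRt but no w with sRw and tR²w.
G2: fails — w2Rw0 but no w with w2Rw and w0R²w.
G3: ✓.
Valid on: G3.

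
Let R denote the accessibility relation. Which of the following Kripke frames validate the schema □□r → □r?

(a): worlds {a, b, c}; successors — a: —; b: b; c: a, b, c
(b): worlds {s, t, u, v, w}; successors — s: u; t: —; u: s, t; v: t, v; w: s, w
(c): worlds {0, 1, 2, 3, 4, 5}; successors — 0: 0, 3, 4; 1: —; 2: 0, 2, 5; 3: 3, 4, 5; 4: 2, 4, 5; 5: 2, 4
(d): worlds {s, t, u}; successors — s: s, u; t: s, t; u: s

Frame correspondent (Sahlqvist): ∀x ∀y (Rxy → ∃z (Rxz ∧ Rzy)) — i.e. density.
(a): condition met.
(b): fails — Rut but no z with Ruz and Rzt.
(c): condition met.
(d): condition met.
Valid on: (a), (c), (d).

(a), (c), (d)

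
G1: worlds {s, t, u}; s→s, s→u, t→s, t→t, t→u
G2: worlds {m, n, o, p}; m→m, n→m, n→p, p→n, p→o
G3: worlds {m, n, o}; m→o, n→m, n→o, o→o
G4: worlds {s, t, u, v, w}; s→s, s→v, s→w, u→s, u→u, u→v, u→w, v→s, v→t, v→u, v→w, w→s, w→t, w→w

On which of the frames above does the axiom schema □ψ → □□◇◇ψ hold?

The schema corresponds to a generalized confluence (Geach) condition: ∀x ∀z (xR²z → ∃w (xRw ∧ zR²w)).
G1: fails — sR²u but no w with sRw and uR²w.
G2: fails — nR²o but no w with nRw and oR²w.
G3: satisfies the condition.
G4: fails — sR²t but no w* with sRw* and tR²w*.

G3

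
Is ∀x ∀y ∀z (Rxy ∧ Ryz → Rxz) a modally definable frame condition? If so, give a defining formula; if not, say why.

Yes, by □q → □□q

Yes: it is transitivity, defined by the 4 schema □q → □□q.
Suppose □q→□□q is valid. Take Rxy, Ryz and set V(q)={w : Rxw}. Then □q at x, so □□q at x, so □q at y, so q at z, i.e. Rxz.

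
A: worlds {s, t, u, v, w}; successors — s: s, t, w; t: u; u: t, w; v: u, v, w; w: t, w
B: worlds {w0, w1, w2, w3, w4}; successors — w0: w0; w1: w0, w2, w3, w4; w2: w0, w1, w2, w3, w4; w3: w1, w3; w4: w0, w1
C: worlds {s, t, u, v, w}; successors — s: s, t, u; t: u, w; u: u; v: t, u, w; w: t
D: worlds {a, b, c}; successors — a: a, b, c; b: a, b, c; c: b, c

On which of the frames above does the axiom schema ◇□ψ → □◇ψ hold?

D

Frame correspondent (Sahlqvist): ∀x ∀y ∀z (Rxy ∧ Rxz → ∃w (Ryw ∧ Rzw)) — i.e. convergence.
A: fails — Rsw and Rst but w and t have no common successor.
B: fails — Rw1w0 and Rw1w3 but w0 and w3 have no common successor.
C: fails — Rtw and Rtu but w and u have no common successor.
D: holds.
Valid on: D.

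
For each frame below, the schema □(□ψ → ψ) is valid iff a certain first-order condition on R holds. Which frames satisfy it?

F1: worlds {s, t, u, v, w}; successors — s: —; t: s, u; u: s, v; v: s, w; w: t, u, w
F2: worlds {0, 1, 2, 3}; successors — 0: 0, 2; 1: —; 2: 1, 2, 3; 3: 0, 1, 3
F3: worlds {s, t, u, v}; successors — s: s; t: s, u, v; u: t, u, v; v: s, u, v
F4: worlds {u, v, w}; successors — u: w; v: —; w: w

This is the axiom for shift-reflexivity; its first-order frame correspondent is ∀x ∀y (Rxy → Ryy).
F1: fails — Ruv but not Rvv.
F2: fails — R31 but not R11.
F3: fails — Rut but not Rtt.
F4: ✓.

F4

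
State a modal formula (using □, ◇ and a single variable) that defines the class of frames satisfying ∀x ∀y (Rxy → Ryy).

A defining formula is □(□p → p) (the T□ axiom).
Suppose □(□p→p) is valid. Take Rxy and set V(p)={w : Ryw}. Then at y, □p holds; since □(□p→p) at x, □p→p at y, so p at y, i.e. Ryy.

□(□p → p)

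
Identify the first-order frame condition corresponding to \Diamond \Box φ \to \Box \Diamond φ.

convergence

This schema is the .2 axiom.
Its frame correspondent is convergence — \forall x \forall y \forall z (Rxy \wedge Rxz \to \exists w (Ryw \wedge Rzw)).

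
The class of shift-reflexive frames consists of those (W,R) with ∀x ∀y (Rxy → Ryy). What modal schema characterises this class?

□(□r → r)

The condition is shift-reflexivity. The T□ schema □(□r → r) defines it.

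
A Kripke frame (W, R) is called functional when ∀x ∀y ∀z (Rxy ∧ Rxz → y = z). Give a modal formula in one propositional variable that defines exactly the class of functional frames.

The condition is partial functionality. The CD schema ◇s → □s defines it.
Suppose ◇s→□s is valid. Take Rxy, Rxz and set V(s)={y}. Then ◇s at x, so □s at x, so s at z, i.e. z=y.

◇s → □s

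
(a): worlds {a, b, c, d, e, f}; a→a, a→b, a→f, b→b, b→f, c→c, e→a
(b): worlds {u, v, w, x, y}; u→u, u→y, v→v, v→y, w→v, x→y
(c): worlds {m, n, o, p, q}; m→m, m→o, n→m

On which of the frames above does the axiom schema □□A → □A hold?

The schema corresponds to density: ∀x ∀y (Rxy → ∃z (Rxz ∧ Rzy)).
(a): satisfies the condition.
(b): fails — Rxy but no z with Rxz and Rzy.
(c): satisfies the condition.

(a), (c)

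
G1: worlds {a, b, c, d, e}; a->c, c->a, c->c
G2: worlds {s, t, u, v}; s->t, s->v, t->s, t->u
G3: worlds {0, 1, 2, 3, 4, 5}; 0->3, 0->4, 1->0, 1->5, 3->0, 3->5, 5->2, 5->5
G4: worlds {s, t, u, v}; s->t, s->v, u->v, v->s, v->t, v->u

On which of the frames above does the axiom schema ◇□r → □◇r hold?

Frame correspondent (Sahlqvist): ∀x ∀y ∀z (Rxy ∧ Rxz → ∃w (Ryw ∧ Rzw)) — i.e. convergence.
G1: holds.
G2: fails — Rsv and Rsv but v and v have no common successor.
G3: fails — R04 and R04 but 4 and 4 have no common successor.
G4: fails — Rsv and Rst but v and t have no common successor.
Valid on: G1.

G1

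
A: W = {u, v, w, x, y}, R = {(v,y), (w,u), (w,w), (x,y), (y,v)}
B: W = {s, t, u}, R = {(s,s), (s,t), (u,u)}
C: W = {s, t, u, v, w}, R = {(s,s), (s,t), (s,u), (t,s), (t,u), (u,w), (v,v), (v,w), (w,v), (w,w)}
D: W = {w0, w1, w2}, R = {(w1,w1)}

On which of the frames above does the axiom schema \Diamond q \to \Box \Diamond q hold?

D

The schema corresponds to the Euclidean property: \forall x \forall y \forall z (Rxy \wedge Rxz \to Ryz).
A: fails — Rvy and Rvy but not Ryy.
B: fails — Rst and Rss but not Rts.
C: fails — Rsu and Rsu but not Ruu.
D: satisfies the condition.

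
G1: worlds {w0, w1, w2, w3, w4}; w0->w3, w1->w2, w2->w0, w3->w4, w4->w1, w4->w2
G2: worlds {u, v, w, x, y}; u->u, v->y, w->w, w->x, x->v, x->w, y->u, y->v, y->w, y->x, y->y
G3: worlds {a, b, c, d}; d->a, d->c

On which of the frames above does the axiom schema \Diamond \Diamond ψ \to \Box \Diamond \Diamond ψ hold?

G3

Frame correspondent (Sahlqvist): \forall x \forall y \forall z ((x R^2 y \wedge xRz) \to \exists w (y = w \wedge z R^2 w)) — i.e. a generalized confluence (Geach) condition.
G1: fails — w0R²w4, w0Rw3 but no w with w4=w and w3R²w.
G2: fails — wR²v, wRx but no t with v=t and xR²t.
G3: satisfies the condition.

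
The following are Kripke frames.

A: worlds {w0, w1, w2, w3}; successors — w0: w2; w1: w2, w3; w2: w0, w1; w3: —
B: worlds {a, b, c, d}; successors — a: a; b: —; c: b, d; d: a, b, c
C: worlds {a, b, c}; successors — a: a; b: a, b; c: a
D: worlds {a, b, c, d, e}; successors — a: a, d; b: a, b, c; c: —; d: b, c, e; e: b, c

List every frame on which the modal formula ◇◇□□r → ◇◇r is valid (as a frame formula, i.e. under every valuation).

C

Frame correspondent (Sahlqvist): ∀x ∀y (xR²y → ∃w (yR²w ∧ xR²w)) — i.e. a generalized confluence (Geach) condition.
A: fails — w2R²w3 but no w with w3R²w and w2R²w.
B: fails — cR²b but no w with bR²w and cR²w.
C: condition met.
D: fails — aR²c but no w with cR²w and aR²w.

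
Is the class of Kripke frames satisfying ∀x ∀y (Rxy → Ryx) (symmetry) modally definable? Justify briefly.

This is a Sahlqvist condition; the B axiom r → □◇r defines it.

Yes — defined by r → □◇r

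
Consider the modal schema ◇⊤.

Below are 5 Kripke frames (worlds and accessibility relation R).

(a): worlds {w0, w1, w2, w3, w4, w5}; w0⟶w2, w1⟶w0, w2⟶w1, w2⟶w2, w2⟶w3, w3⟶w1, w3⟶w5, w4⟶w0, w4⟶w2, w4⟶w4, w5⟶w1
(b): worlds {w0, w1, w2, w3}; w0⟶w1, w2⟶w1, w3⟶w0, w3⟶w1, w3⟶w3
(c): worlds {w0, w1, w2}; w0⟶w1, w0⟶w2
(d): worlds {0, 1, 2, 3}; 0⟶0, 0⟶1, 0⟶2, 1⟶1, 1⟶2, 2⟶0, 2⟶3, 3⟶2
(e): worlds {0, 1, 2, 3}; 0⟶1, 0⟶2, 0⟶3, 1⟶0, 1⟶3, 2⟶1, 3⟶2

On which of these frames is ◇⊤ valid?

Frame correspondent (Sahlqvist): ∀x ∃y Rxy — i.e. seriality.
(a): condition met.
(b): fails — world w1 has no successor.
(c): fails — world w1 has no successor.
(d): condition met.
(e): condition met.

(a), (d), (e)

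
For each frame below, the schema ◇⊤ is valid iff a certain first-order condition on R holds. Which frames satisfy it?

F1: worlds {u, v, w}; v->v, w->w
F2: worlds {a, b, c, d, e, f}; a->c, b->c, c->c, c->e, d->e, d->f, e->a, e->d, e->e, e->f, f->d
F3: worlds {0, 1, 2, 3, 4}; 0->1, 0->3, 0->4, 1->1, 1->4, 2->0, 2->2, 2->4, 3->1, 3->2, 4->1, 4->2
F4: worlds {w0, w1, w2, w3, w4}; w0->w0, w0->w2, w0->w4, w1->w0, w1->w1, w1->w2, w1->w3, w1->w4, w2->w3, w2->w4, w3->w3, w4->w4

F2, F3, F4

The schema corresponds to seriality: ∀x ∃y Rxy.
F1: fails — world u has no successor.
F2: condition met.
F3: condition met.
F4: condition met.
Valid on: F2, F3, F4.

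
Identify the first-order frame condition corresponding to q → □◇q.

Suppose q→□◇q is valid. Take Rxy and set V(q)={x}. Then q at x, so □◇q at x, so ◇q at y, so some z with Ryz has q; z=x, i.e. Ryx.
Conversely, on a frame with symmetry the schema holds at every world under every valuation.
Frame condition: ∀x ∀y (Rxy → Ryx).

Symmetry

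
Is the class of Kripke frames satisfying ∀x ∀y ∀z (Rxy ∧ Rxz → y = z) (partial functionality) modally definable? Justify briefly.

Yes — defined by ◇q → □q

Yes: it is partial functionality, defined by the CD schema ◇q → □q.
Suppose ◇q→□q is valid. Take Rxy, Rxz and set V(q)={y}. Then ◇q at x, so □q at x, so q at z, i.e. z=y.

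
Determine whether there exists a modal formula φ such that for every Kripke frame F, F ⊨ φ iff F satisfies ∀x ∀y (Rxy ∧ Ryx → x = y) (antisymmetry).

If a class were modally definable it would be closed under surjective bounded morphisms (Goldblatt–Thomason).
The 8-cycle (worlds a,b,c,d,e,f,g,h with a→b→c→d→e→f→g→h→a) is antisymmetric. Sending even-indexed worlds to a and odd-indexed worlds to b is a surjective bounded morphism onto the two-world frame with a↔b, which is not antisymmetric.
So the class is not modally definable.

Not modally definable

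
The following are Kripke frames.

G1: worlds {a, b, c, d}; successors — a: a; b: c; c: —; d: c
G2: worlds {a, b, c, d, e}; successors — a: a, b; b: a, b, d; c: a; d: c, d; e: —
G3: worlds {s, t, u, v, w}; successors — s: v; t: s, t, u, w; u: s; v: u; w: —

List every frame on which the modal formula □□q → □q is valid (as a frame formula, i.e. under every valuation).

Frame correspondent (Sahlqvist): ∀x ∀y (Rxy → ∃z (Rxz ∧ Rzy)) — i.e. density.
G1: fails — Rbc but no z with Rbz and Rzc.
G2: condition met.
G3: fails — Rus but no z with Ruz and Rzs.
Valid on: G2.

G2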